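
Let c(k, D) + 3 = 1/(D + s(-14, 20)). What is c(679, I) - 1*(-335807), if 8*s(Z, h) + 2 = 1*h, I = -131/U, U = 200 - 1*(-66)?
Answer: 313977272/935 ≈ 3.3580e+5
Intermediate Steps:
U = 266 (U = 200 + 66 = 266)
I = -131/266 ≈ -0.49248
s(Z, h) = -1/4 + h/8 (s(Z, h) = -1/4 + (1*h)/8 = -1/4 + h/8)
c(k, D) = -3 + 1/(9/4 + D) (c(k, D) = -3 + 1/(D + (-1/4 + (1/8)*20)) = -3 + 1/(D + (-1/4 + 5/2)) = -3 + 1/(D + 9/4) = -3 + 1/(9/4 + D))
c(679, I) - 1*(-335807) = (-23 - 12*(-131/266))/(9 + 4*(-131/266)) - 1*(-335807) = (-23 + 786/133)/(9 - 262/133) + 335807 = -2273/133/(935/133) + 335807 = (133/935)*(-2273/133) + 335807 = -2273/935 + 335807 = 313977272/935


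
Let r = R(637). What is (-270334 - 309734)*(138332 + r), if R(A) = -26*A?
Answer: -70634880360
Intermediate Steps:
r = -16562 (r = -26*637 = -16562)
(-270334 - 309734)*(138332 + r) = (-270334 - 309734)*(138332 - 16562) = -580068*121770 = -70634880360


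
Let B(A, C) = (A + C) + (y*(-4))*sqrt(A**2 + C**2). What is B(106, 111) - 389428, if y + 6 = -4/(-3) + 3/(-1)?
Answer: -389211 + 92*sqrt(23557)/3 ≈ -3.8450e+5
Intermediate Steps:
y = -23/3 (y = -6 + (-4/(-3) + 3/(-1)) = -6 + (-4*(-1/3) + 3*(-1)) = -6 + (4/3 - 3) = -6 - 5/3 = -23/3 ≈ -7.6667)
B(A, C) = A + C + 92*sqrt(A**2 + C**2)/3 (B(A, C) = (A + C) + (-23/3*(-4))*sqrt(A**2 + C**2) = (A + C) + 92*sqrt(A**2 + C**2)/3 = A + C + 92*sqrt(A**2 + C**2)/3)
B(106, 111) - 389428 = (106 + 111 + 92*sqrt(106**2 + 111**2)/3) - 389428 = (106 + 111 + 92*sqrt(11236 + 12321)/3) - 389428 = (106 + 111 + 92*sqrt(23557)/3) - 389428 = (217 + 92*sqrt(23557)/3) - 389428 = -389211 + 92*sqrt(23557)/3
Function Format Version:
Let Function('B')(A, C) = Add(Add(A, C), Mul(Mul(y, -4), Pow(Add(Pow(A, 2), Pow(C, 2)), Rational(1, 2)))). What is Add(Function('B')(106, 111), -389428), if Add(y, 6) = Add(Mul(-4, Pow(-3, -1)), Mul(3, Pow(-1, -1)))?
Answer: Add(-389211, Mul(Rational(92, 3), Pow(23557, Rational(1, 2)))) ≈ -3.8450e+5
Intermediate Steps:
y = Rational(-23, 3) (y = Add(-6, Add(Mul(-4, Pow(-3, -1)), Mul(3, Pow(-1, -1)))) = Add(-6, Add(Mul(-4, Rational(-1, 3)), Mul(3, -1))) = Add(-6, Add(Rational(4, 3), -3)) = Add(-6, Rational(-5, 3)) = Rational(-23, 3) ≈ -7.6667)
Function('B')(A, C) = Add(A, C, Mul(Rational(92, 3), Pow(Add(Pow(A, 2), Pow(C, 2)), Rational(1, 2)))) (Function('B')(A, C) = Add(Add(A, C), Mul(Mul(Rational(-23, 3), -4), Pow(Add(Pow(A, 2), Pow(C, 2)), Rational(1, 2)))) = Add(Add(A, C), Mul(Rational(92, 3), Pow(Add(Pow(A, 2), Pow(C, 2)), Rational(1, 2)))) = Add(A, C, Mul(Rational(92, 3), Pow(Add(Pow(A, 2), Pow(C, 2)), Rational(1, 2)))))
Add(Function('B')(106, 111), -389428) = Add(Add(106, 111, Mul(Rational(92, 3), Pow(Add(Pow(106, 2), Pow(111, 2)), Rational(1, 2)))), -389428) = Add(Add(106, 111, Mul(Rational(92, 3), Pow(Add(11236, 12321), Rational(1, 2)))), -389428) = Add(Add(106, 111, Mul(Rational(92, 3), Pow(23557, Rational(1, 2)))), -389428) = Add(Add(217, Mul(Rational(92, 3), Pow(23557, Rational(1, 2)))), -389428) = Add(-389211, Mul(Rational(92, 3), Pow(23557, Rational(1, 2))))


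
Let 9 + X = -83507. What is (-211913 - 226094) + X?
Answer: -521523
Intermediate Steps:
X = -83516 (X = -9 - 83507 = -83516)
(-211913 - 226094) + X = (-211913 - 226094) - 83516 = -438007 - 83516 = -521523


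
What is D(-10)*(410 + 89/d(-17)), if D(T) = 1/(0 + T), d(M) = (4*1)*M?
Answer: -27791/680 ≈ -40.869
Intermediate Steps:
d(M) = 4*M
D(T) = 1/T
D(-10)*(410 + 89/d(-17)) = (410 + 89/((4*(-17))))/(-10) = -(410 + 89/(-68))/10 = -(410 + 89*(-1/68))/10 = -(410 - 89/68)/10 = -1/10*27791/68 = -27791/680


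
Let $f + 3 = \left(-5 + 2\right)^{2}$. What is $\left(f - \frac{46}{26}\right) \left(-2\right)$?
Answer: $- \frac{110}{13} \approx -8.4615$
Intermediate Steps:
$f = 6$ ($f = -3 + \left(-5 + 2\right)^{2} = -3 + \left(-3\right)^{2} = -3 + 9 = 6$)
$\left(f - \frac{46}{26}\right) \left(-2\right) = \left(6 - \frac{46}{26}\right) \left(-2\right) = \left(6 - \frac{23}{13}\right) \left(-2\right) = \frac{55}{13} \left(-2\right) = - \frac{110}{13}$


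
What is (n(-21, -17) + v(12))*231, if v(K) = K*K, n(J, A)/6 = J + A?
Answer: -19404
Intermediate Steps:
n(J, A) = 6*A + 6*J (n(J, A) = 6*(J + A) = 6*(A + J) = 6*A + 6*J)
v(K) = K²
(n(-21, -17) + v(12))*231 = ((6*(-17) + 6*(-21)) + 12²)*231 = ((-102 - 126) + 144)*231 = (-228 + 144)*231 = -84*231 = -19404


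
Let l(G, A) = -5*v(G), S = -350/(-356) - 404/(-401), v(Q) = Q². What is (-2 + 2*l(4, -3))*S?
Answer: -11509047/35689 ≈ -322.48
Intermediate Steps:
S = 142087/71378 (S = -350*(-1/356) - 404*(-1/401) = 175/178 + 404/401 = 142087/71378 ≈ 1.9906)
l(G, A) = -5*G²
(-2 + 2*l(4, -3))*S = (-2 + 2*(-5*4²))*(142087/71378) = (-2 + 2*(-5*16))*(142087/71378) = (-2 + 2*(-80))*(142087/71378) = (-2 - 160)*(142087/71378) = -162*142087/71378 = -11509047/35689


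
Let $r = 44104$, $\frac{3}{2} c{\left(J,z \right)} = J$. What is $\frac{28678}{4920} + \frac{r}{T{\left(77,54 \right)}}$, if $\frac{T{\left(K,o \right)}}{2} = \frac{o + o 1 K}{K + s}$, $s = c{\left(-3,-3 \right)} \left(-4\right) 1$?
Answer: $\frac{389289089}{863460} \approx 450.85$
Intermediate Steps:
$c{\left(J,z \right)} = \frac{2 J}{3}$
$s = 8$ ($s = \frac{2}{3} \left(-3\right) \left(-4\right) 1 = \left(-2\right) \left(-4\right) 1 = 8 \cdot 1 = 8$)
$T{\left(K,o \right)} = \frac{2 \left(o + K o\right)}{8 + K}$ ($T{\left(K,o \right)} = 2 \frac{o + o 1 K}{K + 8} = 2 \frac{o + o K}{8 + K} = 2 \frac{o + K o}{8 + K} = \frac{2 \left(o + K o\right)}{8 + K}$)
$\frac{28678}{4920} + \frac{r}{T{\left(77,54 \right)}} = \frac{28678}{4920} + \frac{44104}{2 \cdot 54 \frac{1}{8 + 77} \left(1 + 77\right)} = 28678 \cdot \frac{1}{4920} + \frac{44104}{2 \cdot 54 \cdot \frac{1}{85} \cdot 78} = \frac{14339}{2460} + \frac{44104}{2 \cdot 54 \cdot \frac{1}{85} \cdot 78} = \frac{14339}{2460} + \frac{44104}{\frac{8424}{85}} = \frac{14339}{2460} + 44104 \cdot \frac{85}{8424} = \frac{14339}{2460} + \frac{468605}{1053} = \frac{389289089}{863460}$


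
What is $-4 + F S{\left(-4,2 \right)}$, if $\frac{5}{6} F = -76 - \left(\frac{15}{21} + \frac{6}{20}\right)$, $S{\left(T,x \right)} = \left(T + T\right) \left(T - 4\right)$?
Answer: $- \frac{1035772}{175} \approx -5918.7$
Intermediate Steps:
$S{\left(T,x \right)} = 2 T \left(-4 + T\right)$
$F = - \frac{16173}{175}$ ($F = \frac{6 \left(-76 - \left(\frac{15}{21} + \frac{6}{20}\right)\right)}{5} = \frac{6 \left(-76 - \left(15 \cdot \frac{1}{21} + 6 \cdot \frac{1}{20}\right)\right)}{5} = \frac{6 \left(-76 - \left(\frac{5}{7} + \frac{3}{10}\right)\right)}{5} = \frac{6 \left(-76 - \frac{71}{70}\right)}{5} = \frac{6}{5} \left(- \frac{5391}{70}\right) = - \frac{16173}{175} \approx -92.417$)
$-4 + F S{\left(-4,2 \right)} = -4 - \frac{16173 \cdot 2 \left(-4\right) \left(-4 - 4\right)}{175} = -4 - \frac{16173 \cdot 2 \left(-4\right) \left(-8\right)}{175} = -4 - \frac{1035072}{175} = - \frac{1035772}{175}$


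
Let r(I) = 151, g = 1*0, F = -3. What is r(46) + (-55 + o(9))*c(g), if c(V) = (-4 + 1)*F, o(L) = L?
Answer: -263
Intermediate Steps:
g = 0
c(V) = 9 (c(V) = (-4 + 1)*(-3) = -3*(-3) = 9)
r(46) + (-55 + o(9))*c(g) = 151 + (-55 + 9)*9 = 151 - 46*9 = 151 - 414 = -263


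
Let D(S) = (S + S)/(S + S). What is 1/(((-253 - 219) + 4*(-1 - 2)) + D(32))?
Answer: -1/483 ≈ -0.0020704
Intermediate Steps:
D(S) = 1 (D(S) = (2*S)/((2*S)) = (2*S)*(1/(2*S)) = 1)
1/(((-253 - 219) + 4*(-1 - 2)) + D(32)) = 1/(((-253 - 219) + 4*(-1 - 2)) + 1) = 1/((-472 + 4*(-3)) + 1) = 1/((-472 - 12) + 1) = 1/(-484 + 1) = 1/(-483) = -1/483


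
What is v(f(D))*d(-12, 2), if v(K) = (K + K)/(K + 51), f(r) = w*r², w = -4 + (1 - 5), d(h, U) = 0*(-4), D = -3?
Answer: 0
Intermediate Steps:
d(h, U) = 0
w = -8 (w = -4 - 4 = -8)
f(r) = -8*r²
v(K) = 2*K/(51 + K) (v(K) = (2*K)/(51 + K) = 2*K/(51 + K))
v(f(D))*d(-12, 2) = (2*(-8*(-3)²)/(51 - 8*(-3)²))*0 = (2*(-8*9)/(51 - 8*9))*0 = (2*(-72)/(51 - 72))*0 = (2*(-72)/(-21))*0 = (2*(-72)*(-1/21))*0 = (48/7)*0 = 0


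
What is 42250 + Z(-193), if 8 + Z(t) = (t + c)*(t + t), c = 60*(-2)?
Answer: 163060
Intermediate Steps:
c = -120
Z(t) = -8 + 2*t*(-120 + t) (Z(t) = -8 + (t - 120)*(t + t) = -8 + (-120 + t)*(2*t) = -8 + 2*t*(-120 + t))
42250 + Z(-193) = 42250 + (-8 - 240*(-193) + 2*(-193)²) = 42250 + (-8 + 46320 + 2*37249) = 42250 + (-8 + 46320 + 74498) = 42250 + 120810 = 163060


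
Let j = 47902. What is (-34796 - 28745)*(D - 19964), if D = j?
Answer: -1775208458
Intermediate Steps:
D = 47902
(-34796 - 28745)*(D - 19964) = (-34796 - 28745)*(47902 - 19964) = -63541*27938 = -1775208458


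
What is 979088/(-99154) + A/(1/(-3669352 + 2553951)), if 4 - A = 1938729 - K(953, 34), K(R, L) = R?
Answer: 9741397469315500/4507 ≈ 2.1614e+12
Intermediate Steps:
A = -1937772 (A = 4 - (1938729 - 1*953) = 4 - (1938729 - 953) = 4 - 1*1937776 = 4 - 1937776 = -1937772)
979088/(-99154) + A/(1/(-3669352 + 2553951)) = 979088/(-99154) - 1937772/(1/(-3669352 + 2553951)) = 979088*(-1/99154) - 1937772/(1/(-1115401)) = -44504/4507 - 1937772/(-1/1115401) = -44504/4507 - 1937772*(-1115401) = -44504/4507 + 2161392826572 = 9741397469315500/4507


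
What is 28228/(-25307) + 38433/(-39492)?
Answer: -695801369/333141348 ≈ -2.0886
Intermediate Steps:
28228/(-25307) + 38433/(-39492) = 28228*(-1/25307) + 38433*(-1/39492) = -28228/25307 - 12811/13164 = -695801369/333141348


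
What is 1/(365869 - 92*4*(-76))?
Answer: 1/393837 ≈ 2.5391e-6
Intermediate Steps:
1/(365869 - 92*4*(-76)) = 1/(365869 - 368*(-76)) = 1/(365869 + 27968) = 1/393837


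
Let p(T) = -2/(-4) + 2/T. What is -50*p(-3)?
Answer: 25/3 ≈ 8.3333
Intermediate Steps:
p(T) = ½ + 2/T (p(T) = -2*(-¼) + 2/T = ½ + 2/T)
-50*p(-3) = -25*(4 - 3)/(-3) = -25*(-1)/3 = -50*(-⅙) = 25/3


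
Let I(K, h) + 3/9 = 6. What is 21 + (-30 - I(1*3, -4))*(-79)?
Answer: 8516/3 ≈ 2838.7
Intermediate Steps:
I(K, h) = 17/3 (I(K, h) = -1/3 + 6 = 17/3)
21 + (-30 - I(1*3, -4))*(-79) = 21 + (-30 - 1*17/3)*(-79) = 21 + (-30 - 17/3)*(-79) = 21 - 107/3*(-79) = 21 + 8453/3 = 8516/3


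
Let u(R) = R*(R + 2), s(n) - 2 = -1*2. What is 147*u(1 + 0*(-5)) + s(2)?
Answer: 441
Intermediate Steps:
s(n) = 0 (s(n) = 2 - 1*2 = 2 - 2 = 0)
u(R) = R*(2 + R)
147*u(1 + 0*(-5)) + s(2) = 147*((1 + 0*(-5))*(2 + (1 + 0*(-5)))) + 0 = 147*((1 + 0)*(2 + (1 + 0))) + 0 = 147*(1*(2 + 1)) + 0 = 147*(1*3) + 0 = 147*3 + 0 = 441 + 0 = 441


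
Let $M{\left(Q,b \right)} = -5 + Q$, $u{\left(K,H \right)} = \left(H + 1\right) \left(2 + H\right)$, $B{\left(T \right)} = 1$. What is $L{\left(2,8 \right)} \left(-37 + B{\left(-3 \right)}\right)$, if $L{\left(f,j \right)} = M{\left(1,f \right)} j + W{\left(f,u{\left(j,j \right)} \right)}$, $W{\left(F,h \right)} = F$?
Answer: $1080$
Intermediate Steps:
$u{\left(K,H \right)} = \left(1 + H\right) \left(2 + H\right)$
$L{\left(f,j \right)} = f - 4 j$ ($L{\left(f,j \right)} = \left(-5 + 1\right) j + f = - 4 j + f = f - 4 j$)
$L{\left(2,8 \right)} \left(-37 + B{\left(-3 \right)}\right) = \left(2 - 32\right) \left(-37 + 1\right) = \left(2 - 32\right) \left(-36\right) = \left(-30\right) \left(-36\right) = 1080$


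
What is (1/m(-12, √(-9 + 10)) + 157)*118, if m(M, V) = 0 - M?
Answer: 111215/6 ≈ 18536.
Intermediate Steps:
m(M, V) = -M
(1/m(-12, √(-9 + 10)) + 157)*118 = (1/(-1*(-12)) + 157)*118 = (1/12 + 157)*118 = (1885/12)*118 = 111215/6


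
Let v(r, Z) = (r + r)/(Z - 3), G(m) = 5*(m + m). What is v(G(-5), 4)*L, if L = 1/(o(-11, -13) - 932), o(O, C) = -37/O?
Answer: 220/2043 ≈ 0.10768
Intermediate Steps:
G(m) = 10*m (G(m) = 5*(2*m) = 10*m)
v(r, Z) = 2*r/(-3 + Z) (v(r, Z) = (2*r)/(-3 + Z) = 2*r/(-3 + Z))
L = -11/10215 (L = 1/(-37/(-11) - 932) = 1/(-37*(-1/11) - 932) = 1/(37/11 - 932) = 1/(-10215/11) = -11/10215 ≈ -0.0010768)
v(G(-5), 4)*L = (2*(10*(-5))/(-3 + 4))*(-11/10215) = (2*(-50)/1)*(-11/10215) = (2*(-50)*1)*(-11/10215) = -100*(-11/10215) = 220/2043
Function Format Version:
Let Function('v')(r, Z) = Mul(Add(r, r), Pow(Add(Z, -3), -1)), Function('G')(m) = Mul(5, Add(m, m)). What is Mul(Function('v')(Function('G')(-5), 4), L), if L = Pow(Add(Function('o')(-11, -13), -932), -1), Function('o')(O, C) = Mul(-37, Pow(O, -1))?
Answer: Rational(220, 2043) ≈ 0.10768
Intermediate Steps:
Function('G')(m) = Mul(10, m) (Function('G')(m) = Mul(5, Mul(2, m)) = Mul(10, m))
Function('v')(r, Z) = Mul(2, r, Pow(Add(-3, Z), -1)) (Function('v')(r, Z) = Mul(Mul(2, r), Pow(Add(-3, Z), -1)) = Mul(2, r, Pow(Add(-3, Z), -1)))
L = Rational(-11, 10215) (L = Pow(Add(Mul(-37, Pow(-11, -1)), -932), -1) = Pow(Add(Mul(-37, Rational(-1, 11)), -932), -1) = Pow(Add(Rational(37, 11), -932), -1) = Pow(Rational(-10215, 11), -1) = Rational(-11, 10215) ≈ -0.0010768)
Mul(Function('v')(Function('G')(-5), 4), L) = Mul(Mul(2, Mul(10, -5), Pow(Add(-3, 4), -1)), Rational(-11, 10215)) = Mul(Mul(2, -50, Pow(1, -1)), Rational(-11, 10215)) = Mul(Mul(2, -50, 1), Rational(-11, 10215)) = Mul(-100, Rational(-11, 10215)) = Rational(220, 2043)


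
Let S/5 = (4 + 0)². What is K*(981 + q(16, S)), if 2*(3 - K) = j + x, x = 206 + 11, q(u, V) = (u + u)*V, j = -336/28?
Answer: -704659/2 ≈ -3.5233e+5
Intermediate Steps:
S = 80 (S = 5*(4 + 0)² = 5*4² = 5*16 = 80)
j = -12 (j = -336*1/28 = -12)
q(u, V) = 2*V*u (q(u, V) = (2*u)*V = 2*V*u)
x = 217
K = -199/2 (K = 3 - (-12 + 217)/2 = 3 - ½*205 = 3 - 205/2 = -199/2 ≈ -99.500)
K*(981 + q(16, S)) = -199*(981 + 2*80*16)/2 = -199*(981 + 2560)/2 = -199/2*3541 = -704659/2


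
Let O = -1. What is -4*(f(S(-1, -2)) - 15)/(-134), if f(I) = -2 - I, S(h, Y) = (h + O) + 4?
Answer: -38/67 ≈ -0.56716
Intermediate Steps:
S(h, Y) = 3 + h (S(h, Y) = (h - 1) + 4 = (-1 + h) + 4 = 3 + h)
-4*(f(S(-1, -2)) - 15)/(-134) = -4*((-2 - (3 - 1)) - 15)/(-134) = -4*((-2 - 1*2) - 15)*(-1/134) = -4*((-2 - 2) - 15)*(-1/134) = -4*(-4 - 15)*(-1/134) = -4*(-19)*(-1/134) = 76*(-1/134) = -38/67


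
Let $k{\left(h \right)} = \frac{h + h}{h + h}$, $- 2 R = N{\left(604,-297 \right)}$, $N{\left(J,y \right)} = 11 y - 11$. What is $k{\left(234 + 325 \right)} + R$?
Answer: $1640$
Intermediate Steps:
$N{\left(J,y \right)} = -11 + 11 y$
$R = 1639$ ($R = - \frac{-11 + 11 \left(-297\right)}{2} = - \frac{-11 - 3267}{2} = \left(- \frac{1}{2}\right) \left(-3278\right) = 1639$)
$k{\left(h \right)} = 1$ ($k{\left(h \right)} = \frac{2 h}{2 h} = 2 h \frac{1}{2 h} = 1$)
$k{\left(234 + 325 \right)} + R = 1 + 1639 = 1640$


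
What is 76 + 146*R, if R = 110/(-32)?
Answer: -3407/8 ≈ -425.88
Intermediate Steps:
R = -55/16 (R = 110*(-1/32) = -55/16 ≈ -3.4375)
76 + 146*R = 76 + 146*(-55/16) = 76 - 4015/8 = -3407/8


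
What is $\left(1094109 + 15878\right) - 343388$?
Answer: $766599$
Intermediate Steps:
$\left(1094109 + 15878\right) - 343388 = 1109987 - 343388 = 766599$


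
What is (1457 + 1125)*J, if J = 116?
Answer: 299512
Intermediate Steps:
(1457 + 1125)*J = (1457 + 1125)*116 = 2582*116 = 299512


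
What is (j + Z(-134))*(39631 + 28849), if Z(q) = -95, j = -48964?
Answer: -3359560320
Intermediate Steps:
(j + Z(-134))*(39631 + 28849) = (-48964 - 95)*(39631 + 28849) = -49059*68480 = -3359560320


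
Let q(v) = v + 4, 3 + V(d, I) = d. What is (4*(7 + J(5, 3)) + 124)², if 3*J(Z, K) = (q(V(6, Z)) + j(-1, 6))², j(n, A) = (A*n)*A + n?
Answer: 1827904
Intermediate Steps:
j(n, A) = n + n*A² (j(n, A) = n*A² + n = n + n*A²)
V(d, I) = -3 + d
q(v) = 4 + v
J(Z, K) = 300 (J(Z, K) = ((4 + (-3 + 6)) - (1 + 6²))²/3 = ((4 + 3) - (1 + 36))²/3 = (7 - 1*37)²/3 = (7 - 37)²/3 = (⅓)*(-30)² = (⅓)*900 = 300)
(4*(7 + J(5, 3)) + 124)² = (4*(7 + 300) + 124)² = (4*307 + 124)² = (1228 + 124)² = 1352² = 1827904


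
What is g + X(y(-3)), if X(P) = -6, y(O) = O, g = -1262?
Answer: -1268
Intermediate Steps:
g + X(y(-3)) = -1262 - 6 = -1268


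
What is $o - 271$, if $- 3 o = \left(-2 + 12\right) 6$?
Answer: $-291$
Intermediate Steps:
$o = -20$ ($o = - \frac{\left(-2 + 12\right) 6}{3} = - \frac{10 \cdot 6}{3} = \left(- \frac{1}{3}\right) 60 = -20$)
$o - 271 = -20 - 271 = -291$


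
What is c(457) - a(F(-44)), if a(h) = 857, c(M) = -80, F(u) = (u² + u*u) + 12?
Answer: -937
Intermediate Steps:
F(u) = 12 + 2*u² (F(u) = (u² + u²) + 12 = 2*u² + 12 = 12 + 2*u²)
c(457) - a(F(-44)) = -80 - 1*857 = -80 - 857 = -937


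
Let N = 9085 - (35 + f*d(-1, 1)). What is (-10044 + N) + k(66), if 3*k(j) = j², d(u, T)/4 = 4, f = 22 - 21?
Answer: 442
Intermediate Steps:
f = 1
d(u, T) = 16 (d(u, T) = 4*4 = 16)
k(j) = j²/3
N = 9034 (N = 9085 - (35 + 1*16) = 9085 - (35 + 16) = 9085 - 1*51 = 9085 - 51 = 9034)
(-10044 + N) + k(66) = (-10044 + 9034) + (⅓)*66² = -1010 + (⅓)*4356 = -1010 + 1452 = 442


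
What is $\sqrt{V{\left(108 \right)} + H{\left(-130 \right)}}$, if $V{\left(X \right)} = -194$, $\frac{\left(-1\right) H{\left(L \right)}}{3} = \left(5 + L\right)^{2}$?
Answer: $11 i \sqrt{389} \approx 216.95 i$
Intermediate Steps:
$H{\left(L \right)} = - 3 \left(5 + L\right)^{2}$
$\sqrt{V{\left(108 \right)} + H{\left(-130 \right)}} = \sqrt{-194 - 3 \left(5 - 130\right)^{2}} = \sqrt{-194 - 3 \left(-125\right)^{2}} = \sqrt{-194 - 46875} = \sqrt{-47069} = 11 i \sqrt{389}$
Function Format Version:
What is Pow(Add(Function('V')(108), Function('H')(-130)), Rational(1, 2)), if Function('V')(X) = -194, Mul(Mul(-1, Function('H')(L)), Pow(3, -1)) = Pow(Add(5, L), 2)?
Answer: Mul(11, I, Pow(389, Rational(1, 2))) ≈ Mul(216.95, I)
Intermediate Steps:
Function('H')(L) = Mul(-3, Pow(Add(5, L), 2))
Pow(Add(Function('V')(108), Function('H')(-130)), Rational(1, 2)) = Pow(Add(-194, Mul(-3, Pow(Add(5, -130), 2))), Rational(1, 2)) = Pow(Add(-194, Mul(-3, Pow(-125, 2))), Rational(1, 2)) = Pow(Add(-194, Mul(-3, 15625)), Rational(1, 2)) = Pow(Add(-194, -46875), Rational(1, 2)) = Pow(-47069, Rational(1, 2)) = Mul(11, I, Pow(389, Rational(1, 2)))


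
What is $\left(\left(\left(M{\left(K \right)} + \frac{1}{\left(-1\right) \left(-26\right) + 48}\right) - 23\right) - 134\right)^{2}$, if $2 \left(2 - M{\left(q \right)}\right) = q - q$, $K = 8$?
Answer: $\frac{131537961}{5476} \approx 24021.0$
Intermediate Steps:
$M{\left(q \right)} = 2$ ($M{\left(q \right)} = 2 - \frac{q - q}{2} = 2 - 0 = 2 + 0 = 2$)
$\left(\left(\left(M{\left(K \right)} + \frac{1}{\left(-1\right) \left(-26\right) + 48}\right) - 23\right) - 134\right)^{2} = \left(\left(\left(2 + \frac{1}{\left(-1\right) \left(-26\right) + 48}\right) - 23\right) - 134\right)^{2} = \left(\left(\left(2 + \frac{1}{26 + 48}\right) - 23\right) - 134\right)^{2} = \left(\left(\left(2 + \frac{1}{74}\right) - 23\right) - 134\right)^{2} = \left(\left(\frac{149}{74} - 23\right) - 134\right)^{2} = \left(- \frac{1553}{74} - 134\right)^{2} = \left(- \frac{11469}{74}\right)^{2} = \frac{131537961}{5476}$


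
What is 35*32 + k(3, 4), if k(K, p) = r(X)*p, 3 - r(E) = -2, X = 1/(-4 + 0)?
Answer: 1140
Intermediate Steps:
X = -¼ (X = 1/(-4) = -¼ ≈ -0.25000)
r(E) = 5 (r(E) = 3 - 1*(-2) = 3 + 2 = 5)
k(K, p) = 5*p
35*32 + k(3, 4) = 35*32 + 5*4 = 1120 + 20 = 1140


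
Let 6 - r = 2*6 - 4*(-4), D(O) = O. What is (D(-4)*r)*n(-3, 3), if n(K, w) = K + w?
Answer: 0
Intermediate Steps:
r = -22 (r = 6 - (2*6 - 4*(-4)) = 6 - (12 + 16) = 6 - 1*28 = 6 - 28 = -22)
(D(-4)*r)*n(-3, 3) = (-4*(-22))*(-3 + 3) = 88*0 = 0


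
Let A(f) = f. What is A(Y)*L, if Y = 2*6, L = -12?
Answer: -144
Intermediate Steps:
Y = 12
A(Y)*L = 12*(-12) = -144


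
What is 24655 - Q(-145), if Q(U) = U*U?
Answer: 3630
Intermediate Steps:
Q(U) = U²
24655 - Q(-145) = 24655 - 1*(-145)² = 24655 - 1*21025 = 24655 - 21025 = 3630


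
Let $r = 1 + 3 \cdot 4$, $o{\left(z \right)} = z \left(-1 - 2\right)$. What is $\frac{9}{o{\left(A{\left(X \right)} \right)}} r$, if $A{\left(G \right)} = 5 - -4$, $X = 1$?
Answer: $- \frac{13}{3} \approx -4.3333$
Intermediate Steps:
$A{\left(G \right)} = 9$ ($A{\left(G \right)} = 5 + 4 = 9$)
$o{\left(z \right)} = - 3 z$ ($o{\left(z \right)} = z \left(-3\right) = - 3 z$)
$r = 13$ ($r = 1 + 12 = 13$)
$\frac{9}{o{\left(A{\left(X \right)} \right)}} r = \frac{9}{\left(-3\right) 9} \cdot 13 = \frac{9}{-27} \cdot 13 = 9 \left(- \frac{1}{27}\right) 13 = \left(- \frac{1}{3}\right) 13 = - \frac{13}{3}$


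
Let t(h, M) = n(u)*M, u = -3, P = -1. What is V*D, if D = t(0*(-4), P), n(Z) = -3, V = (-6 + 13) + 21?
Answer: 84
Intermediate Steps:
V = 28 (V = 7 + 21 = 28)
t(h, M) = -3*M
D = 3 (D = -3*(-1) = 3)
V*D = 28*3 = 84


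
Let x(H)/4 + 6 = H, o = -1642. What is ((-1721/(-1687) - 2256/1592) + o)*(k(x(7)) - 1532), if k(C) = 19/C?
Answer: 3368343772109/1342852 ≈ 2.5084e+6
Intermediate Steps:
x(H) = -24 + 4*H
((-1721/(-1687) - 2256/1592) + o)*(k(x(7)) - 1532) = ((-1721/(-1687) - 2256/1592) - 1642)*(19/(-24 + 4*7) - 1532) = ((-1721*(-1/1687) - 2256*1/1592) - 1642)*(19/(-24 + 28) - 1532) = ((1721/1687 - 282/199) - 1642)*(19/4 - 1532) = (-133255/335713 - 1642)*(19*(¼) - 1532) = -551374001*(19/4 - 1532)/335713 = -551374001/335713*(-6109/4) = 3368343772109/1342852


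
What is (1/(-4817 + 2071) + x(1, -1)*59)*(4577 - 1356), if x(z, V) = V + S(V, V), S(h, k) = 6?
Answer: 2609232249/2746 ≈ 9.5019e+5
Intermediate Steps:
x(z, V) = 6 + V (x(z, V) = V + 6 = 6 + V)
(1/(-4817 + 2071) + x(1, -1)*59)*(4577 - 1356) = (1/(-4817 + 2071) + (6 - 1)*59)*(4577 - 1356) = (1/(-2746) + 5*59)*3221 = (-1/2746 + 295)*3221 = (810069/2746)*3221 = 2609232249/2746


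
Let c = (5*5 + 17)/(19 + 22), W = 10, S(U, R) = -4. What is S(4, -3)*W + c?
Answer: -1598/41 ≈ -38.976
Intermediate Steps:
c = 42/41 (c = (25 + 17)/41 = 42*(1/41) = 42/41 ≈ 1.0244)
S(4, -3)*W + c = -4*10 + 42/41 = -40 + 42/41 = -1598/41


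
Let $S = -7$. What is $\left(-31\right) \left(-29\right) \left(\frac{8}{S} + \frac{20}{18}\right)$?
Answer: $- \frac{1798}{63} \approx -28.54$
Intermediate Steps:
$\left(-31\right) \left(-29\right) \left(\frac{8}{S} + \frac{20}{18}\right) = \left(-31\right) \left(-29\right) \left(\frac{8}{-7} + \frac{20}{18}\right) = 899 \left(8 \left(- \frac{1}{7}\right) + 20 \cdot \frac{1}{18}\right) = 899 \left(- \frac{8}{7} + \frac{10}{9}\right) = 899 \left(- \frac{2}{63}\right) = - \frac{1798}{63}$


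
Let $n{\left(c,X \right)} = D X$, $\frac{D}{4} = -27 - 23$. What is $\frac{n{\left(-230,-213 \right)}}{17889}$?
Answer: $\frac{14200}{5963} \approx 2.3814$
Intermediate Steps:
$D = -200$ ($D = 4 \left(-27 - 23\right) = 4 \left(-50\right) = -200$)
$n{\left(c,X \right)} = - 200 X$
$\frac{n{\left(-230,-213 \right)}}{17889} = \frac{\left(-200\right) \left(-213\right)}{17889} = 42600 \cdot \frac{1}{17889} = \frac{14200}{5963}$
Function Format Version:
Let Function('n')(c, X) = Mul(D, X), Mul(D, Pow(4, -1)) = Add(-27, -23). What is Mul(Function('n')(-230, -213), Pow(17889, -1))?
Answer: Rational(14200, 5963) ≈ 2.3814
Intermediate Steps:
D = -200 (D = Mul(4, Add(-27, -23)) = Mul(4, -50) = -200)
Function('n')(c, X) = Mul(-200, X)
Mul(Function('n')(-230, -213), Pow(17889, -1)) = Mul(Mul(-200, -213), Pow(17889, -1)) = Mul(42600, Rational(1, 17889)) = Rational(14200, 5963)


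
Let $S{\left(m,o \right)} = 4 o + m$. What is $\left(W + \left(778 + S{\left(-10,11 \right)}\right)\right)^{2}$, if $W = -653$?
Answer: $25281$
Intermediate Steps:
$S{\left(m,o \right)} = m + 4 o$
$\left(W + \left(778 + S{\left(-10,11 \right)}\right)\right)^{2} = \left(-653 + \left(778 + \left(-10 + 4 \cdot 11\right)\right)\right)^{2} = \left(-653 + \left(778 + \left(-10 + 44\right)\right)\right)^{2} = \left(-653 + \left(778 + 34\right)\right)^{2} = \left(-653 + 812\right)^{2} = 159^{2} = 25281$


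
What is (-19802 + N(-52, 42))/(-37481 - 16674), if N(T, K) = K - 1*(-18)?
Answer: 19742/54155 ≈ 0.36455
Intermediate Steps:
N(T, K) = 18 + K (N(T, K) = K + 18 = 18 + K)
(-19802 + N(-52, 42))/(-37481 - 16674) = (-19802 + (18 + 42))/(-37481 - 16674) = (-19802 + 60)/(-54155) = -19742*(-1/54155) = 19742/54155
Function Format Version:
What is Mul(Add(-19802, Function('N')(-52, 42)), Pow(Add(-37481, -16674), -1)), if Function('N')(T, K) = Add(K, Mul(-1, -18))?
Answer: Rational(19742, 54155) ≈ 0.36455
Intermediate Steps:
Function('N')(T, K) = Add(18, K) (Function('N')(T, K) = Add(K, 18) = Add(18, K))
Mul(Add(-19802, Function('N')(-52, 42)), Pow(Add(-37481, -16674), -1)) = Mul(Add(-19802, Add(18, 42)), Pow(Add(-37481, -16674), -1)) = Mul(Add(-19802, 60), Pow(-54155, -1)) = Mul(-19742, Rational(-1, 54155)) = Rational(19742, 54155)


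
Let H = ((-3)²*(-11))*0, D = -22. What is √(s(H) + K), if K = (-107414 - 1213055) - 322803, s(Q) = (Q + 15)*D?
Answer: I*√1643602 ≈ 1282.0*I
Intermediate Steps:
H = 0 (H = (9*(-11))*0 = -99*0 = 0)
s(Q) = -330 - 22*Q (s(Q) = (Q + 15)*(-22) = (15 + Q)*(-22) = -330 - 22*Q)
K = -1643272 (K = -1320469 - 322803 = -1643272)
√(s(H) + K) = √((-330 - 22*0) - 1643272) = √((-330 + 0) - 1643272) = √(-330 - 1643272) = √(-1643602) = I*√1643602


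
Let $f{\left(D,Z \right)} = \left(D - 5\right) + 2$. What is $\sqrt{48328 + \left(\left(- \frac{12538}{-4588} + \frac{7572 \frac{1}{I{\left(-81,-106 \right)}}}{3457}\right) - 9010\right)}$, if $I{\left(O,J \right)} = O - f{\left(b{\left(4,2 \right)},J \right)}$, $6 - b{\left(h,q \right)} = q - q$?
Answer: $\frac{5 \sqrt{4846887865926794562}}{55512506} \approx 198.29$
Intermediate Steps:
$b{\left(h,q \right)} = 6$ ($b{\left(h,q \right)} = 6 - \left(q - q\right) = 6 - 0 = 6 + 0 = 6$)
$f{\left(D,Z \right)} = -3 + D$ ($f{\left(D,Z \right)} = \left(-5 + D\right) + 2 = -3 + D$)
$I{\left(O,J \right)} = -3 + O$ ($I{\left(O,J \right)} = O - \left(-3 + 6\right) = O - 3 = -3 + O$)
$\sqrt{48328 + \left(\left(- \frac{12538}{-4588} + \frac{7572 \frac{1}{I{\left(-81,-106 \right)}}}{3457}\right) - 9010\right)} = \sqrt{48328 - \left(\frac{20662671}{2294} - \frac{7572 \frac{1}{-3 - 81}}{3457}\right)} = \sqrt{48328 - \left(\frac{20662671}{2294} - \frac{7572}{-84} \cdot \frac{1}{3457}\right)} = \sqrt{48328 - \left(\frac{20662671}{2294} - 7572 \left(- \frac{1}{84}\right) \frac{1}{3457}\right)} = \sqrt{48328 + \left(\left(\frac{6269}{2294} - \frac{631}{24199}\right) - 9010\right)} = \sqrt{48328 + \left(\frac{150256017}{55512506} - 9010\right)} = \sqrt{48328 - \frac{500017423043}{55512506}} = \sqrt{\frac{2182790966925}{55512506}} = \frac{5 \sqrt{4846887865926794562}}{55512506}$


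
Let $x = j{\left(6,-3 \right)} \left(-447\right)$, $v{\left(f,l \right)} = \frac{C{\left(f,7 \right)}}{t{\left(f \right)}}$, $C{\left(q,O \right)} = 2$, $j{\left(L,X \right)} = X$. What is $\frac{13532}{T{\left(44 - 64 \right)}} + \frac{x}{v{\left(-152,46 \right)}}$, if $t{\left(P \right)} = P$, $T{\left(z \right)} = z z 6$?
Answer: $- \frac{61146217}{600} \approx -1.0191 \cdot 10^{5}$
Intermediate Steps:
$T{\left(z \right)} = 6 z^{2}$ ($T{\left(z \right)} = z^{2} \cdot 6 = 6 z^{2}$)
$v{\left(f,l \right)} = \frac{2}{f}$
$x = 1341$ ($x = \left(-3\right) \left(-447\right) = 1341$)
$\frac{13532}{T{\left(44 - 64 \right)}} + \frac{x}{v{\left(-152,46 \right)}} = \frac{13532}{6 \left(44 - 64\right)^{2}} + \frac{1341}{2 \frac{1}{-152}} = \frac{13532}{6 \left(-20\right)^{2}} + \frac{1341}{2 \left(- \frac{1}{152}\right)} = \frac{13532}{6 \cdot 400} + \frac{1341}{- \frac{1}{76}} = \frac{13532}{2400} + 1341 \left(-76\right) = 13532 \cdot \frac{1}{2400} - 101916 = \frac{3383}{600} - 101916 = - \frac{61146217}{600}$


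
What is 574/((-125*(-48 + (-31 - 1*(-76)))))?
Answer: 574/375 ≈ 1.5307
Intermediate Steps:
574/((-125*(-48 + (-31 - 1*(-76))))) = 574/((-125*(-48 + (-31 + 76)))) = 574/((-125*(-48 + 45))) = 574/((-125*(-3))) = 574/375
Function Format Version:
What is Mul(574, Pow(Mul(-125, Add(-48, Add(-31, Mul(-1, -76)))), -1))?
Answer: Rational(574, 375) ≈ 1.5307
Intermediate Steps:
Mul(574, Pow(Mul(-125, Add(-48, Add(-31, Mul(-1, -76)))), -1)) = Mul(574, Pow(Mul(-125, Add(-48, Add(-31, 76))), -1)) = Mul(574, Pow(Mul(-125, Add(-48, 45)), -1)) = Mul(574, Pow(Mul(-125, -3), -1)) = Mul(574, Pow(375, -1)) = Mul(574, Rational(1, 375)) = Rational(574, 375)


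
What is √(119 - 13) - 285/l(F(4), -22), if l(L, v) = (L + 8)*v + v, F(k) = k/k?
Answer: 57/44 + √106 ≈ 11.591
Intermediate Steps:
F(k) = 1
l(L, v) = v + v*(8 + L) (l(L, v) = (8 + L)*v + v = v*(8 + L) + v = v + v*(8 + L))
√(119 - 13) - 285/l(F(4), -22) = √(119 - 13) - 285*(-1/(22*(9 + 1))) = √106 - 285/((-22*10)) = √106 - 285/(-220) = √106 - 285*(-1/220) = √106 + 57/44 = 57/44 + √106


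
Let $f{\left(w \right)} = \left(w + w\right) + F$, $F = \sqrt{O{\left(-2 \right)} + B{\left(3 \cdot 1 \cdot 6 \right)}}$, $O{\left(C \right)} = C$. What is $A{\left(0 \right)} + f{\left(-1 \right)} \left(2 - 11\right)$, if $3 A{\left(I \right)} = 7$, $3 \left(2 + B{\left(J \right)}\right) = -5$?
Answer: $\frac{61}{3} - 3 i \sqrt{51} \approx 20.333 - 21.424 i$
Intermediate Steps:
$B{\left(J \right)} = - \frac{11}{3}$ ($B{\left(J \right)} = -2 + \frac{1}{3} \left(-5\right) = -2 - \frac{5}{3} = - \frac{11}{3}$)
$A{\left(I \right)} = \frac{7}{3}$ ($A{\left(I \right)} = \frac{1}{3} \cdot 7 = \frac{7}{3}$)
$F = \frac{i \sqrt{51}}{3}$ ($F = \sqrt{-2 - \frac{11}{3}} = \sqrt{- \frac{17}{3}} = \frac{i \sqrt{51}}{3} \approx 2.3805 i$)
$f{\left(w \right)} = 2 w + \frac{i \sqrt{51}}{3}$ ($f{\left(w \right)} = \left(w + w\right) + \frac{i \sqrt{51}}{3} = 2 w + \frac{i \sqrt{51}}{3}$)
$A{\left(0 \right)} + f{\left(-1 \right)} \left(2 - 11\right) = \frac{7}{3} + \left(2 \left(-1\right) + \frac{i \sqrt{51}}{3}\right) \left(2 - 11\right) = \frac{7}{3} + \left(-2 + \frac{i \sqrt{51}}{3}\right) \left(-9\right) = \frac{7}{3} + \left(18 - 3 i \sqrt{51}\right) = \frac{61}{3} - 3 i \sqrt{51}$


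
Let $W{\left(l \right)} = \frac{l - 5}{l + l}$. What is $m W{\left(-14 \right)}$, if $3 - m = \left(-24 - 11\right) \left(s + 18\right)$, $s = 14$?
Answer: $\frac{21337}{28} \approx 762.04$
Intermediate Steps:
$m = 1123$ ($m = 3 - \left(-24 - 11\right) \left(14 + 18\right) = 3 - \left(-35\right) 32 = 3 - -1120 = 3 + 1120 = 1123$)
$W{\left(l \right)} = \frac{-5 + l}{2 l}$
$m W{\left(-14 \right)} = 1123 \frac{-5 - 14}{2 \left(-14\right)} = 1123 \cdot \frac{1}{2} \left(- \frac{1}{14}\right) \left(-19\right) = 1123 \cdot \frac{19}{28} = \frac{21337}{28}$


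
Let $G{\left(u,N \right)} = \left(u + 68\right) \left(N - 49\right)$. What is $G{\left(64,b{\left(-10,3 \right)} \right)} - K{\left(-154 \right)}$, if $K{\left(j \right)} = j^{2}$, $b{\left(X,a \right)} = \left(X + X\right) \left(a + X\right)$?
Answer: $-11704$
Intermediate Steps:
$b{\left(X,a \right)} = 2 X \left(X + a\right)$
$G{\left(u,N \right)} = \left(-49 + N\right) \left(68 + u\right)$ ($G{\left(u,N \right)} = \left(68 + u\right) \left(-49 + N\right) = \left(-49 + N\right) \left(68 + u\right)$)
$G{\left(64,b{\left(-10,3 \right)} \right)} - K{\left(-154 \right)} = \left(-3332 - 3136 + 68 \cdot 2 \left(-10\right) \left(-10 + 3\right) + 2 \left(-10\right) \left(-10 + 3\right) 64\right) - \left(-154\right)^{2} = \left(-3332 - 3136 + 68 \cdot 2 \left(-10\right) \left(-7\right) + 2 \left(-10\right) \left(-7\right) 64\right) - 23716 = \left(-3332 - 3136 + 68 \cdot 140 + 140 \cdot 64\right) - 23716 = \left(-3332 - 3136 + 9520 + 8960\right) - 23716 = 12012 - 23716 = -11704$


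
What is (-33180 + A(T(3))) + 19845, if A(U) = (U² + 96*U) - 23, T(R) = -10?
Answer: -14218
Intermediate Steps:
A(U) = -23 + U² + 96*U
(-33180 + A(T(3))) + 19845 = (-33180 + (-23 + (-10)² + 96*(-10))) + 19845 = (-33180 + (-23 + 100 - 960)) + 19845 = (-33180 - 883) + 19845 = -34063 + 19845 = -14218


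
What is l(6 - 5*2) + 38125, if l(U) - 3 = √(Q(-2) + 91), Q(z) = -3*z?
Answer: 38128 + √97 ≈ 38138.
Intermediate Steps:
l(U) = 3 + √97 (l(U) = 3 + √(-3*(-2) + 91) = 3 + √(6 + 91) = 3 + √97)
l(6 - 5*2) + 38125 = (3 + √97) + 38125 = 38128 + √97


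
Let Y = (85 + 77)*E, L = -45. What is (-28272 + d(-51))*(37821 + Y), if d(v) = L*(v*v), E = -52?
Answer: -4271883849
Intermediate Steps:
d(v) = -45*v² (d(v) = -45*v*v = -45*v²)
Y = -8424 (Y = (85 + 77)*(-52) = 162*(-52) = -8424)
(-28272 + d(-51))*(37821 + Y) = (-28272 - 45*(-51)²)*(37821 - 8424) = (-28272 - 45*2601)*29397 = (-28272 - 117045)*29397 = -145317*29397 = -4271883849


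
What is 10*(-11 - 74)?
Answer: -850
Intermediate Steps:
10*(-11 - 74) = 10*(-85) = -850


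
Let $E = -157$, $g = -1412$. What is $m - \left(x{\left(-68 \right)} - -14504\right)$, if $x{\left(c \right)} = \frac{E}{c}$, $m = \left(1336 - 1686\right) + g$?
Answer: $- \frac{1106245}{68} \approx -16268.0$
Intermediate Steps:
$m = -1762$ ($m = \left(1336 - 1686\right) - 1412 = -350 - 1412 = -1762$)
$x{\left(c \right)} = - \frac{157}{c}$
$m - \left(x{\left(-68 \right)} - -14504\right) = -1762 - \left(- \frac{157}{-68} - -14504\right) = -1762 - \left(\left(-157\right) \left(- \frac{1}{68}\right) + 14504\right) = -1762 - \left(\frac{157}{68} + 14504\right) = -1762 - \frac{986429}{68} = - \frac{1106245}{68}$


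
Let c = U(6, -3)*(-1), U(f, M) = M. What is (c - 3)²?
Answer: 0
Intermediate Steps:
c = 3 (c = -3*(-1) = 3)
(c - 3)² = (3 - 3)² = 0² = 0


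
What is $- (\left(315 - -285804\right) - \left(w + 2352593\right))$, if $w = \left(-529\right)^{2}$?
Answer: $2346315$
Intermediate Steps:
$w = 279841$
$- (\left(315 - -285804\right) - \left(w + 2352593\right)) = - (\left(315 - -285804\right) - \left(279841 + 2352593\right)) = - (\left(315 + 285804\right) - 2632434) = - (286119 - 2632434) = \left(-1\right) \left(-2346315\right) = 2346315$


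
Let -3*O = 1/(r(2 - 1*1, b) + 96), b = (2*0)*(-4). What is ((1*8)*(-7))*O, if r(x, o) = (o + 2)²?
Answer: 14/75 ≈ 0.18667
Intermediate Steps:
b = 0 (b = 0*(-4) = 0)
r(x, o) = (2 + o)²
O = -1/300 (O = -1/(3*((2 + 0)² + 96)) = -1/(3*(2² + 96)) = -1/(3*(4 + 96)) = -⅓/100 = -⅓*1/100 = -1/300 ≈ -0.0033333)
((1*8)*(-7))*O = ((1*8)*(-7))*(-1/300) = (8*(-7))*(-1/300) = -56*(-1/300) = 14/75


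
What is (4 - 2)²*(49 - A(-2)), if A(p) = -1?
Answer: 200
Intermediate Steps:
(4 - 2)²*(49 - A(-2)) = (4 - 2)²*(49 - 1*(-1)) = 2²*(49 + 1) = 4*50 = 200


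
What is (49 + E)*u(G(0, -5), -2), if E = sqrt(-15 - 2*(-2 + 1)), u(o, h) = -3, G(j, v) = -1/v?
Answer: -147 - 3*I*sqrt(13) ≈ -147.0 - 10.817*I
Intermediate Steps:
E = I*sqrt(13) (E = sqrt(-15 - 2*(-1)) = sqrt(-15 + 2) = sqrt(-13) = I*sqrt(13) ≈ 3.6056*I)
(49 + E)*u(G(0, -5), -2) = (49 + I*sqrt(13))*(-3) = -147 - 3*I*sqrt(13)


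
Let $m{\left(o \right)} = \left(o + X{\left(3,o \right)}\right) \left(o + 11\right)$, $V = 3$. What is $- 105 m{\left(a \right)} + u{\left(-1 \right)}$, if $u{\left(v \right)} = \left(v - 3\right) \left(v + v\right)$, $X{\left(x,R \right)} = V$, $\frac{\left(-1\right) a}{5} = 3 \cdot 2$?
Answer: $-53857$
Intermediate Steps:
$a = -30$ ($a = - 5 \cdot 3 \cdot 2 = \left(-5\right) 6 = -30$)
$X{\left(x,R \right)} = 3$
$u{\left(v \right)} = 2 v \left(-3 + v\right)$ ($u{\left(v \right)} = \left(-3 + v\right) 2 v = 2 v \left(-3 + v\right)$)
$m{\left(o \right)} = \left(3 + o\right) \left(11 + o\right)$ ($m{\left(o \right)} = \left(o + 3\right) \left(o + 11\right) = \left(3 + o\right) \left(11 + o\right)$)
$- 105 m{\left(a \right)} + u{\left(-1 \right)} = - 105 \left(33 + \left(-30\right)^{2} + 14 \left(-30\right)\right) + 2 \left(-1\right) \left(-3 - 1\right) = - 105 \left(33 + 900 - 420\right) + 2 \left(-1\right) \left(-4\right) = \left(-105\right) 513 + 8 = -53865 + 8 = -53857$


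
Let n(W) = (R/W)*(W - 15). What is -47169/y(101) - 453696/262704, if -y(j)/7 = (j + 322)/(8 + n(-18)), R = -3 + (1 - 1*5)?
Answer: -283498015/3601234 ≈ -78.722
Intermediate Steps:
R = -7 (R = -3 + (1 - 5) = -3 - 4 = -7)
n(W) = -7*(-15 + W)/W (n(W) = (-7/W)*(W - 15) = (-7/W)*(-15 + W) = -7*(-15 + W)/W)
y(j) = 13524/29 + 42*j/29 (y(j) = -7*(j + 322)/(8 + (-7 + 105/(-18))) = -7*(322 + j)/(8 + (-7 + 105*(-1/18))) = -7*(322 + j)/(8 + (-7 - 35/6)) = -7*(322 + j)/(8 - 77/6) = -7*(322 + j)/(-29/6) = -7*(322 + j)*(-6)/29 = -7*(-1932/29 - 6*j/29) = 13524/29 + 42*j/29)
-47169/y(101) - 453696/262704 = -47169/(13524/29 + (42/29)*101) - 453696/262704 = -47169/(13524/29 + 4242/29) - 453696*1/262704 = -47169/17766/29 - 9452/5473 = -47169*29/17766 - 9452/5473 = -50663/658 - 9452/5473 = -283498015/3601234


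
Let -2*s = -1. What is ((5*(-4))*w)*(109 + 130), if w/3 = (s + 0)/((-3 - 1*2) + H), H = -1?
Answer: 1195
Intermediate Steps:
s = ½ (s = -½*(-1) = ½ ≈ 0.50000)
w = -¼ (w = 3*((½ + 0)/((-3 - 1*2) - 1)) = 3*(1/(2*((-3 - 2) - 1))) = 3*(1/(2*(-5 - 1))) = 3*((½)/(-6)) = 3*((½)*(-⅙)) = 3*(-1/12) = -¼ ≈ -0.25000)
((5*(-4))*w)*(109 + 130) = ((5*(-4))*(-¼))*(109 + 130) = -20*(-¼)*239 = 5*239 = 1195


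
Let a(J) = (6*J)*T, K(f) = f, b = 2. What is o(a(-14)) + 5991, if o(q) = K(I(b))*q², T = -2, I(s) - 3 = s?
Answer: 147111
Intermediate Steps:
I(s) = 3 + s
a(J) = -12*J (a(J) = (6*J)*(-2) = -12*J)
o(q) = 5*q² (o(q) = (3 + 2)*q² = 5*q²)
o(a(-14)) + 5991 = 5*(-12*(-14))² + 5991 = 5*168² + 5991 = 5*28224 + 5991 = 141120 + 5991 = 147111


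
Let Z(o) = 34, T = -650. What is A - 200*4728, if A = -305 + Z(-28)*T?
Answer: -968005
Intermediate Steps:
A = -22405 (A = -305 + 34*(-650) = -305 - 22100 = -22405)
A - 200*4728 = -22405 - 200*4728 = -22405 - 945600 = -968005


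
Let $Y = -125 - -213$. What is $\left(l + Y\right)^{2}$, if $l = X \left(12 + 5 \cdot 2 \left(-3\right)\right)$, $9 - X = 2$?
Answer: $1444$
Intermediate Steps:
$X = 7$ ($X = 9 - 2 = 7$)
$Y = 88$ ($Y = -125 + 213 = 88$)
$l = -126$ ($l = 7 \left(12 + 5 \cdot 2 \left(-3\right)\right) = 7 \left(12 + 10 \left(-3\right)\right) = 7 \left(12 - 30\right) = 7 \left(-18\right) = -126$)
$\left(l + Y\right)^{2} = \left(-126 + 88\right)^{2} = \left(-38\right)^{2} = 1444$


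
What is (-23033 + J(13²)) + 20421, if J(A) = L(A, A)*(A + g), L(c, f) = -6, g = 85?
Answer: -4136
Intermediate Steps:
J(A) = -510 - 6*A (J(A) = -6*(A + 85) = -6*(85 + A) = -510 - 6*A)
(-23033 + J(13²)) + 20421 = (-23033 + (-510 - 6*13²)) + 20421 = (-23033 + (-510 - 6*169)) + 20421 = (-23033 + (-510 - 1014)) + 20421 = (-23033 - 1524) + 20421 = -24557 + 20421 = -4136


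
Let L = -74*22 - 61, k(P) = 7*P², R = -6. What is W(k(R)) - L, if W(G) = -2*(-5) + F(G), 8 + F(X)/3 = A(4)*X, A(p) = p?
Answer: 4699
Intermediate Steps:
F(X) = -24 + 12*X (F(X) = -24 + 3*(4*X) = -24 + 12*X)
W(G) = -14 + 12*G (W(G) = -2*(-5) + (-24 + 12*G) = 10 + (-24 + 12*G) = -14 + 12*G)
L = -1689 (L = -1628 - 61 = -1689)
W(k(R)) - L = (-14 + 12*(7*(-6)²)) - 1*(-1689) = (-14 + 12*(7*36)) + 1689 = (-14 + 12*252) + 1689 = (-14 + 3024) + 1689 = 3010 + 1689 = 4699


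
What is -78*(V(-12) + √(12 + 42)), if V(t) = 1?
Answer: -78 - 234*√6 ≈ -651.18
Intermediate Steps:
-78*(V(-12) + √(12 + 42)) = -78*(1 + √(12 + 42)) = -78*(1 + √54) = -78*(1 + 3*√6) = -78 - 234*√6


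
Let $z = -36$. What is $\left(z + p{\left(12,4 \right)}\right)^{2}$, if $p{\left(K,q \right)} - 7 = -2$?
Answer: $961$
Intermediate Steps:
$p{\left(K,q \right)} = 5$ ($p{\left(K,q \right)} = 7 - 2 = 5$)
$\left(z + p{\left(12,4 \right)}\right)^{2} = \left(-36 + 5\right)^{2} = \left(-31\right)^{2} = 961$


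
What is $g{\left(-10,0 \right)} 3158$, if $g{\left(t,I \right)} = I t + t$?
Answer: $-31580$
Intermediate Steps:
$g{\left(t,I \right)} = t + I t$
$g{\left(-10,0 \right)} 3158 = - 10 \left(1 + 0\right) 3158 = \left(-10\right) 1 \cdot 3158 = \left(-10\right) 3158 = -31580$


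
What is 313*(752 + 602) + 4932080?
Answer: 5355882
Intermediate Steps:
313*(752 + 602) + 4932080 = 313*1354 + 4932080 = 423802 + 4932080 = 5355882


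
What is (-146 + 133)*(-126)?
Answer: 1638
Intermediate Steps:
(-146 + 133)*(-126) = -13*(-126) = 1638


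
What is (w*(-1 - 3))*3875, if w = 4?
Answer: -62000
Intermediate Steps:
(w*(-1 - 3))*3875 = (4*(-1 - 3))*3875 = (4*(-4))*3875 = -16*3875 = -62000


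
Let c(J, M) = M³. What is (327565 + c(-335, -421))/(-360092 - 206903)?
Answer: 74290896/566995 ≈ 131.03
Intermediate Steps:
(327565 + c(-335, -421))/(-360092 - 206903) = (327565 + (-421)³)/(-360092 - 206903) = (327565 - 74618461)/(-566995) = -74290896*(-1/566995) = 74290896/566995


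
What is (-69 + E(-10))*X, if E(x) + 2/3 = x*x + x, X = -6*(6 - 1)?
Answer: -610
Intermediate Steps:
X = -30 (X = -6*5 = -30)
E(x) = -⅔ + x + x² (E(x) = -⅔ + (x*x + x) = -⅔ + (x² + x) = -⅔ + (x + x²) = -⅔ + x + x²)
(-69 + E(-10))*X = (-69 + (-⅔ - 10 + (-10)²))*(-30) = (-69 + (-⅔ - 10 + 100))*(-30) = (-69 + 268/3)*(-30) = (61/3)*(-30) = -610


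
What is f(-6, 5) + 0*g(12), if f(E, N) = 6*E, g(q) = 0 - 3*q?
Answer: -36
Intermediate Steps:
g(q) = -3*q
f(-6, 5) + 0*g(12) = 6*(-6) + 0*(-3*12) = -36 + 0*(-36) = -36 + 0 = -36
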